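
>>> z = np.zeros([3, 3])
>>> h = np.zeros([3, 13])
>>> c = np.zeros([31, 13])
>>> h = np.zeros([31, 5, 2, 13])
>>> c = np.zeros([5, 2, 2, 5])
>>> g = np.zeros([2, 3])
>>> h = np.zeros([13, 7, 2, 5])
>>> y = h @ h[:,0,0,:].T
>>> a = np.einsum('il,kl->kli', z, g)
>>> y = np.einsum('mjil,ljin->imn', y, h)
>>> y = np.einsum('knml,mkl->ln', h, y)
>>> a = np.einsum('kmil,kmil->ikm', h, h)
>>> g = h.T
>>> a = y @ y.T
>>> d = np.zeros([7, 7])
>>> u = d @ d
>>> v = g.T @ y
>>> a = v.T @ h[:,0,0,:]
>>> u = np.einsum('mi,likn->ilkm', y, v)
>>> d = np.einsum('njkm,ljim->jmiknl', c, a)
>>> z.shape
(3, 3)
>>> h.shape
(13, 7, 2, 5)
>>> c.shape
(5, 2, 2, 5)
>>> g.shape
(5, 2, 7, 13)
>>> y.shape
(5, 7)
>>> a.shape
(7, 2, 7, 5)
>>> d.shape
(2, 5, 7, 2, 5, 7)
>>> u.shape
(7, 13, 2, 5)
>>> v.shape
(13, 7, 2, 7)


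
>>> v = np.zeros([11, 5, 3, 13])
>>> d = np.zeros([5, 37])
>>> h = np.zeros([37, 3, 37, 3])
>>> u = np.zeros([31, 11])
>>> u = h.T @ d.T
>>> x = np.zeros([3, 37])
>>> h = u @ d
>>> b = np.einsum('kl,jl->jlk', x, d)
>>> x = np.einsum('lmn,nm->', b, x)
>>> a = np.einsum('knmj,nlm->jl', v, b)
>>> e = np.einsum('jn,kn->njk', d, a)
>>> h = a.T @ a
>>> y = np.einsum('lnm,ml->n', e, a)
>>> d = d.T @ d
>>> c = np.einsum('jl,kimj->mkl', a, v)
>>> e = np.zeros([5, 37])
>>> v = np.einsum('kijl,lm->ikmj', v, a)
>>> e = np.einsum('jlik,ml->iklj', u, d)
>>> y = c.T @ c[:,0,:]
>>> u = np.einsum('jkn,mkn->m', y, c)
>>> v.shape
(5, 11, 37, 3)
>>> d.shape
(37, 37)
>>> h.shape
(37, 37)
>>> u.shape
(3,)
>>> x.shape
()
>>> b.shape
(5, 37, 3)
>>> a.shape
(13, 37)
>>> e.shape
(3, 5, 37, 3)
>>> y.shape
(37, 11, 37)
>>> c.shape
(3, 11, 37)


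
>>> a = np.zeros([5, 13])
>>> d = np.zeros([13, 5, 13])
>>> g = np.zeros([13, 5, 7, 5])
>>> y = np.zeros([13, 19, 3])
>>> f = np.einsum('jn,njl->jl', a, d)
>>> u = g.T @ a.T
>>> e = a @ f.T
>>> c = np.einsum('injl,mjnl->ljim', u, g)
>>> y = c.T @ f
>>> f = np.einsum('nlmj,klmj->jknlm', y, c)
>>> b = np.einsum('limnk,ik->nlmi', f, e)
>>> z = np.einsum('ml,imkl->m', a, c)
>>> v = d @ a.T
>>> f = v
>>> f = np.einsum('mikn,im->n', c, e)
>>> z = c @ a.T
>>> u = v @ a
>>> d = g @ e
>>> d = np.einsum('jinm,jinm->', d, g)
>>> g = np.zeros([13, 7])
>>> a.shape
(5, 13)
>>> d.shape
()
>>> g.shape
(13, 7)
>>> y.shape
(13, 5, 5, 13)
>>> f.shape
(13,)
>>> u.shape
(13, 5, 13)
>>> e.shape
(5, 5)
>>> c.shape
(5, 5, 5, 13)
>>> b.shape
(5, 13, 13, 5)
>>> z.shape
(5, 5, 5, 5)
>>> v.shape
(13, 5, 5)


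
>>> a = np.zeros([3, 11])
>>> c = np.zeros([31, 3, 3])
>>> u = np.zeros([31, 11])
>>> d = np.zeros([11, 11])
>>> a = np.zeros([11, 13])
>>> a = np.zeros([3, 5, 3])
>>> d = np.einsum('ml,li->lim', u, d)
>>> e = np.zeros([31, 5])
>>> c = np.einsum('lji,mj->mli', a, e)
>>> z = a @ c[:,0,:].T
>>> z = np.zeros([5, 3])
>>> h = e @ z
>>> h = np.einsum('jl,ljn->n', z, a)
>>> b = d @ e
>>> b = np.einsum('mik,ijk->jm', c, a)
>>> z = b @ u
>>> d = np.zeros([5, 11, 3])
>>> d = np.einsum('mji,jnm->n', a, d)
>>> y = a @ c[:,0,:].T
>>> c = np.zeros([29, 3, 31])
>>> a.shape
(3, 5, 3)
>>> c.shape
(29, 3, 31)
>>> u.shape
(31, 11)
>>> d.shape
(11,)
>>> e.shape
(31, 5)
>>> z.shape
(5, 11)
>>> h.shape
(3,)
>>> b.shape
(5, 31)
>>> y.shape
(3, 5, 31)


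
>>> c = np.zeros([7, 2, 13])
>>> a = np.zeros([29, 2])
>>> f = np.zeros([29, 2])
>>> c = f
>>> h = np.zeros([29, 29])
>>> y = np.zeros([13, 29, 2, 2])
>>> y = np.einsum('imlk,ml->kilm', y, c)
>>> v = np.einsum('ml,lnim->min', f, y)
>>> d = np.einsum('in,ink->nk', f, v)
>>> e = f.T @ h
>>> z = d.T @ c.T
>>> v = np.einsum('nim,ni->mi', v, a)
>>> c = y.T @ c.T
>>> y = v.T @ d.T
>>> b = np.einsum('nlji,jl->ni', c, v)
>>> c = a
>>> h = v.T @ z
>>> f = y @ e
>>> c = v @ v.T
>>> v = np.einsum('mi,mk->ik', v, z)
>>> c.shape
(13, 13)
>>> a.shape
(29, 2)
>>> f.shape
(2, 29)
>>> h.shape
(2, 29)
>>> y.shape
(2, 2)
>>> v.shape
(2, 29)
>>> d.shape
(2, 13)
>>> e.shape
(2, 29)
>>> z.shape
(13, 29)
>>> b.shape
(29, 29)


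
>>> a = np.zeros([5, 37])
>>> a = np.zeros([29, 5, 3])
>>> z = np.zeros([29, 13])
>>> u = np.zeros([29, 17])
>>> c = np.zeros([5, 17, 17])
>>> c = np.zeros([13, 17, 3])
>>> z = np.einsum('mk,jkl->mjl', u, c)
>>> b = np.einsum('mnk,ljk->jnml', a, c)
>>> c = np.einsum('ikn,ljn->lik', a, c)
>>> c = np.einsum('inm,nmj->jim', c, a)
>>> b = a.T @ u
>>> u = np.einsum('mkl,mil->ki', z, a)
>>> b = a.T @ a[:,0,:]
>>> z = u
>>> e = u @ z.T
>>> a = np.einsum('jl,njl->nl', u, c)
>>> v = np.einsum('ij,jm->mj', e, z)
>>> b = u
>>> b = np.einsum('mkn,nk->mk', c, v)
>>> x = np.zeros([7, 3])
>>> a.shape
(3, 5)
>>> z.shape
(13, 5)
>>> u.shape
(13, 5)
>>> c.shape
(3, 13, 5)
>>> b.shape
(3, 13)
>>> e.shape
(13, 13)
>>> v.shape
(5, 13)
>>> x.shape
(7, 3)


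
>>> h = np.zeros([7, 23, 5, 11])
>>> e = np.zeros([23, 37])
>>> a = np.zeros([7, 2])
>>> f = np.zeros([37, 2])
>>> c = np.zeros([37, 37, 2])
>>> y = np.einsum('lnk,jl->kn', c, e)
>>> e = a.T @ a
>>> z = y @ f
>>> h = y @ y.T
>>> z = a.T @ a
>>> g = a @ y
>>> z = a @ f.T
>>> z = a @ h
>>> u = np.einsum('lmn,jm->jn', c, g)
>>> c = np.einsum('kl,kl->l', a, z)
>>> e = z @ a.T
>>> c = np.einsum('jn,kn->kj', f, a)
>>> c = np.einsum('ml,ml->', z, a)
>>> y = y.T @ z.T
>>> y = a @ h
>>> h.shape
(2, 2)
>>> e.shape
(7, 7)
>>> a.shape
(7, 2)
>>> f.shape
(37, 2)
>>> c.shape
()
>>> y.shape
(7, 2)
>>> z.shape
(7, 2)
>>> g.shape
(7, 37)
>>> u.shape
(7, 2)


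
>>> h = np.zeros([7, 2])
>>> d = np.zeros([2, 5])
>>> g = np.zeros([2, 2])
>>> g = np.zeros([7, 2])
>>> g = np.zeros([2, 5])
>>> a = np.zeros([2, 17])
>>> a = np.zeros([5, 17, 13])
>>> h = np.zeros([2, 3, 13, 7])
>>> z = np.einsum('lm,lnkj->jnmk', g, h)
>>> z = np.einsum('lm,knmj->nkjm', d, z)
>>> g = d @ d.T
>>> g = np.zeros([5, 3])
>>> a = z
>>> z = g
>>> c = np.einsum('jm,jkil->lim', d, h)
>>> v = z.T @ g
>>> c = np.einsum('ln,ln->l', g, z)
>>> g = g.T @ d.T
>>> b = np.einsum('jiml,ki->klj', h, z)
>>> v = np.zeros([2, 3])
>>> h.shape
(2, 3, 13, 7)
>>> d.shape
(2, 5)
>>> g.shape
(3, 2)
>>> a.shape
(3, 7, 13, 5)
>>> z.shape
(5, 3)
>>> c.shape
(5,)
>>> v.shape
(2, 3)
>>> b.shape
(5, 7, 2)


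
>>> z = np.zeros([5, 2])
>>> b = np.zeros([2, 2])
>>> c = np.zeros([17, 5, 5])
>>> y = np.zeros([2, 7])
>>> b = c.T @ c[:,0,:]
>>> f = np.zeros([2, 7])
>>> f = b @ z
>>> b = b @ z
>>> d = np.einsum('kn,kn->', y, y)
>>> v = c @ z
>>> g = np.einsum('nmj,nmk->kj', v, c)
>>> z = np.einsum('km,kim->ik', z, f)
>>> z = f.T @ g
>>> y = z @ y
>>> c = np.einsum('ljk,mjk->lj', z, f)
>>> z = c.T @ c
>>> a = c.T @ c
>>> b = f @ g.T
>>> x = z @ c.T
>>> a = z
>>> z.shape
(5, 5)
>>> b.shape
(5, 5, 5)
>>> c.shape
(2, 5)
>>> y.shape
(2, 5, 7)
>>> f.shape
(5, 5, 2)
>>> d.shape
()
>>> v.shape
(17, 5, 2)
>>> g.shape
(5, 2)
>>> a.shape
(5, 5)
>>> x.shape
(5, 2)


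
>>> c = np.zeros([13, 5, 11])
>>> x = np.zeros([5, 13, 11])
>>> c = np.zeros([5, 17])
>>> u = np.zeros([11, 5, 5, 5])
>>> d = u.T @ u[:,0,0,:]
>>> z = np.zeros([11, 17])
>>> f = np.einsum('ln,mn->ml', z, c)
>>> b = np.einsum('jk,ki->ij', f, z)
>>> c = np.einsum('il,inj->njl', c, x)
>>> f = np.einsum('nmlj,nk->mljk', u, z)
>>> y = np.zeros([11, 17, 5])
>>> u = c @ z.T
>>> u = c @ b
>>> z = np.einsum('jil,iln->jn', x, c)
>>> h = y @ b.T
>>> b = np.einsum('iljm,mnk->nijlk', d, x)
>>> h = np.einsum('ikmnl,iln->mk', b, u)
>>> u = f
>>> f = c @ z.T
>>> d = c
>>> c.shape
(13, 11, 17)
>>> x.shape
(5, 13, 11)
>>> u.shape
(5, 5, 5, 17)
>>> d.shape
(13, 11, 17)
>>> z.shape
(5, 17)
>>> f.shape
(13, 11, 5)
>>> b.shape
(13, 5, 5, 5, 11)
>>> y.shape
(11, 17, 5)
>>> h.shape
(5, 5)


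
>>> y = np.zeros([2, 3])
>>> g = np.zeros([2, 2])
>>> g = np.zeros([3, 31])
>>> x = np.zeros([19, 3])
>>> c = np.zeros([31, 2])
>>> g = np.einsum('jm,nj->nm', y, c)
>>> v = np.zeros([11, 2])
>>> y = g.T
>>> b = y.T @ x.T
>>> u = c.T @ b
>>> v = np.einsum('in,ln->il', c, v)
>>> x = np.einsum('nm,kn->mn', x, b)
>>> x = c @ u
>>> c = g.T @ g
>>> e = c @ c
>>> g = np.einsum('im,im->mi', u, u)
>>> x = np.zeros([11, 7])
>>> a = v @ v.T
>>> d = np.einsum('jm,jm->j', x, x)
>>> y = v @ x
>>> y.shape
(31, 7)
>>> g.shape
(19, 2)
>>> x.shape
(11, 7)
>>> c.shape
(3, 3)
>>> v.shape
(31, 11)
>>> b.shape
(31, 19)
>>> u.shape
(2, 19)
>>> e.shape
(3, 3)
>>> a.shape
(31, 31)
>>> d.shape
(11,)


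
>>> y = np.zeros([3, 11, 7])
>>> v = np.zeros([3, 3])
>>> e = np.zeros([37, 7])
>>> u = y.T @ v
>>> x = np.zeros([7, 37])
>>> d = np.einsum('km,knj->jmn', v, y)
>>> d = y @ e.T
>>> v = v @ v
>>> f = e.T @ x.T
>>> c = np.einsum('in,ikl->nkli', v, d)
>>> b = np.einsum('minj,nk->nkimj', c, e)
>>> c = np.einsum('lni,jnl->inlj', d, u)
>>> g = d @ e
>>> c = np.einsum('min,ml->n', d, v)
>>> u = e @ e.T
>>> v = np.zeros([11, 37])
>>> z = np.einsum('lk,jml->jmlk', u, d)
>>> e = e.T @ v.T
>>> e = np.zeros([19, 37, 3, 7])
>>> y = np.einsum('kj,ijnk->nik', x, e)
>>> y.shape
(3, 19, 7)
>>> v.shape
(11, 37)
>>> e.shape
(19, 37, 3, 7)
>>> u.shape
(37, 37)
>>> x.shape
(7, 37)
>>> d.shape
(3, 11, 37)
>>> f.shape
(7, 7)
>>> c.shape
(37,)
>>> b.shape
(37, 7, 11, 3, 3)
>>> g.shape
(3, 11, 7)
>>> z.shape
(3, 11, 37, 37)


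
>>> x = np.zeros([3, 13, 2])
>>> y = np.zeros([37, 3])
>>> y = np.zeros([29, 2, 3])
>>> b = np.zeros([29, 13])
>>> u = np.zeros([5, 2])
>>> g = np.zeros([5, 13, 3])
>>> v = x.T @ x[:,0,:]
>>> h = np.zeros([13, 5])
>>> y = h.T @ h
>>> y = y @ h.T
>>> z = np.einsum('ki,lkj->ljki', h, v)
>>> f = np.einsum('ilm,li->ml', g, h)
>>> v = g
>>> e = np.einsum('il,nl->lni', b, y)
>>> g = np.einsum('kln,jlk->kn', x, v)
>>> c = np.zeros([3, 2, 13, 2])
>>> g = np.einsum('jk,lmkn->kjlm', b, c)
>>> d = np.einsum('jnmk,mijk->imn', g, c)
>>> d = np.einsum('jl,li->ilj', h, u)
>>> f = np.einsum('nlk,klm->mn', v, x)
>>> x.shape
(3, 13, 2)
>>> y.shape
(5, 13)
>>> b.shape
(29, 13)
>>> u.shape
(5, 2)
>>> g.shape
(13, 29, 3, 2)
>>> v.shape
(5, 13, 3)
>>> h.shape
(13, 5)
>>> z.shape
(2, 2, 13, 5)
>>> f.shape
(2, 5)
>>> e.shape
(13, 5, 29)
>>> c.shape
(3, 2, 13, 2)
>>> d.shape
(2, 5, 13)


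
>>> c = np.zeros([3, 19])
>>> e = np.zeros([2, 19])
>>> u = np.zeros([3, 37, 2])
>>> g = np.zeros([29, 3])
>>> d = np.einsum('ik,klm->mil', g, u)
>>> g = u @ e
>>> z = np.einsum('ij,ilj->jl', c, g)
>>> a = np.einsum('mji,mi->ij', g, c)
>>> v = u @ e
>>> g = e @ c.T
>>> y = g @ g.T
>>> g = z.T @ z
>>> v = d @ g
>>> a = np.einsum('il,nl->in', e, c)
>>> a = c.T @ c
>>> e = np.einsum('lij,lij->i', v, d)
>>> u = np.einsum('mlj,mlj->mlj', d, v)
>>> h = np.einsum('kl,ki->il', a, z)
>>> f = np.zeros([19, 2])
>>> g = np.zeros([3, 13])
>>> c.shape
(3, 19)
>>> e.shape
(29,)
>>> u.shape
(2, 29, 37)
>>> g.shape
(3, 13)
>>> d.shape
(2, 29, 37)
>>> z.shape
(19, 37)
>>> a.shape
(19, 19)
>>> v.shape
(2, 29, 37)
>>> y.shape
(2, 2)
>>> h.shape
(37, 19)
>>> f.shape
(19, 2)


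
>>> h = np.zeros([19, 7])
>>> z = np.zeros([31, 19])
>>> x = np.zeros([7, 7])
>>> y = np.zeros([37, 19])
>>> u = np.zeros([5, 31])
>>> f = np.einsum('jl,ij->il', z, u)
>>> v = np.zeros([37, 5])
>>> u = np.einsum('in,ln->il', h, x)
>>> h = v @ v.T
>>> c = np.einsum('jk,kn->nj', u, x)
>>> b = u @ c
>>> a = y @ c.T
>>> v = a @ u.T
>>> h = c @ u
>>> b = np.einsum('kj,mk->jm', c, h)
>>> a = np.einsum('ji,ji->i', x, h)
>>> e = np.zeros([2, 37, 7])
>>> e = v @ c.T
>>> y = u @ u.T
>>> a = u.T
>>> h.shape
(7, 7)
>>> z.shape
(31, 19)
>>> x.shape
(7, 7)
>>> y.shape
(19, 19)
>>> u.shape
(19, 7)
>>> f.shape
(5, 19)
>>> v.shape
(37, 19)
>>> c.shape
(7, 19)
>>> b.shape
(19, 7)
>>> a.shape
(7, 19)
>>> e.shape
(37, 7)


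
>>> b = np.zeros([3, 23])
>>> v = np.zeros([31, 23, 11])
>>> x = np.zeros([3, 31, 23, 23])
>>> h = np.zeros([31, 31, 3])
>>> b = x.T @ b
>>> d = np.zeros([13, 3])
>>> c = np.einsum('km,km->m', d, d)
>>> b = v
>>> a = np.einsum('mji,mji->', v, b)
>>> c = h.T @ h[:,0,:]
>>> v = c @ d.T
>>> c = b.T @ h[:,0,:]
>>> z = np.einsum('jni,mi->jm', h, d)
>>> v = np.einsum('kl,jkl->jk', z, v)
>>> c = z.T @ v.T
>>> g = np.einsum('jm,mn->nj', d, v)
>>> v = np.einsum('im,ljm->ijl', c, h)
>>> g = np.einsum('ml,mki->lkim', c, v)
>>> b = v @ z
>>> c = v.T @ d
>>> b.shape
(13, 31, 13)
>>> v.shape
(13, 31, 31)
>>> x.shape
(3, 31, 23, 23)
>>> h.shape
(31, 31, 3)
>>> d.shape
(13, 3)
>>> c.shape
(31, 31, 3)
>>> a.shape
()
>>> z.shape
(31, 13)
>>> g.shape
(3, 31, 31, 13)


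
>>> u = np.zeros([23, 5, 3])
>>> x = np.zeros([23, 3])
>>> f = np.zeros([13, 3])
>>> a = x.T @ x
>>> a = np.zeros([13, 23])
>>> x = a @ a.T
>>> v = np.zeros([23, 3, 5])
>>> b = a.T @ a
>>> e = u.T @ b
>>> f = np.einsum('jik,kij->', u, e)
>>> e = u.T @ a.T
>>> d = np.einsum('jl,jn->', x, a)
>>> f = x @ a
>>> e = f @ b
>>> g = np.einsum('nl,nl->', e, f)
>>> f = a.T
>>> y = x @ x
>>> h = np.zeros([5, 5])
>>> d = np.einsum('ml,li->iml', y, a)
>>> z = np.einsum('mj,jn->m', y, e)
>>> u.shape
(23, 5, 3)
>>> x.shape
(13, 13)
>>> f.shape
(23, 13)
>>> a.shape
(13, 23)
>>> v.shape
(23, 3, 5)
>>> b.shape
(23, 23)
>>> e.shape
(13, 23)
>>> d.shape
(23, 13, 13)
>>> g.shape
()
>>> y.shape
(13, 13)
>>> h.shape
(5, 5)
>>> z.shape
(13,)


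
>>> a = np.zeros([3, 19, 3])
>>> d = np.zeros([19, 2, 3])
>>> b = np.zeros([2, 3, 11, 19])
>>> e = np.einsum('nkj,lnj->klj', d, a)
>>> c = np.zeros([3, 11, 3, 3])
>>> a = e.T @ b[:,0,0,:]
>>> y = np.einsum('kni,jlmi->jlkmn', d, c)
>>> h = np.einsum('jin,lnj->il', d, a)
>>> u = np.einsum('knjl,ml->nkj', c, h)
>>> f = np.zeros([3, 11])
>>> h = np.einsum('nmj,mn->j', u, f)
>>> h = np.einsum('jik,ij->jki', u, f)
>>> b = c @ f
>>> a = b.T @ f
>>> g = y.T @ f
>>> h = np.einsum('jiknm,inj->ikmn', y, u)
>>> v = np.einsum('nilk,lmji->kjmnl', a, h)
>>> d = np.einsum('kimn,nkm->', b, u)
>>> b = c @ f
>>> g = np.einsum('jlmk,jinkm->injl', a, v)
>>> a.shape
(11, 3, 11, 11)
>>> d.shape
()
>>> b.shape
(3, 11, 3, 11)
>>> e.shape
(2, 3, 3)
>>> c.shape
(3, 11, 3, 3)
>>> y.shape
(3, 11, 19, 3, 2)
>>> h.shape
(11, 19, 2, 3)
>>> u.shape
(11, 3, 3)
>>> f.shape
(3, 11)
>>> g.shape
(2, 19, 11, 3)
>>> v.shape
(11, 2, 19, 11, 11)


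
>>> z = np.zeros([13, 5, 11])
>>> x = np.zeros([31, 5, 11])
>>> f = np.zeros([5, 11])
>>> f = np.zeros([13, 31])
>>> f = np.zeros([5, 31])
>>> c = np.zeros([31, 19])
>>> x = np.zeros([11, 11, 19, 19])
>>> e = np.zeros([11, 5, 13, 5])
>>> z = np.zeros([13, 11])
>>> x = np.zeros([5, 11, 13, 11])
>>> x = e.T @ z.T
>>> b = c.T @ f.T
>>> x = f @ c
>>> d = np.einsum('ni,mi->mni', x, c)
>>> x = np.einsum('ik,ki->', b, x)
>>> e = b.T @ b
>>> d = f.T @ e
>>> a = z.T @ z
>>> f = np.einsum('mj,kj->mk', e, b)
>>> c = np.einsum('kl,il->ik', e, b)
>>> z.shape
(13, 11)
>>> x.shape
()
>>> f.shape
(5, 19)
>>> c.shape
(19, 5)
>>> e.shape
(5, 5)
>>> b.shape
(19, 5)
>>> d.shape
(31, 5)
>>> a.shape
(11, 11)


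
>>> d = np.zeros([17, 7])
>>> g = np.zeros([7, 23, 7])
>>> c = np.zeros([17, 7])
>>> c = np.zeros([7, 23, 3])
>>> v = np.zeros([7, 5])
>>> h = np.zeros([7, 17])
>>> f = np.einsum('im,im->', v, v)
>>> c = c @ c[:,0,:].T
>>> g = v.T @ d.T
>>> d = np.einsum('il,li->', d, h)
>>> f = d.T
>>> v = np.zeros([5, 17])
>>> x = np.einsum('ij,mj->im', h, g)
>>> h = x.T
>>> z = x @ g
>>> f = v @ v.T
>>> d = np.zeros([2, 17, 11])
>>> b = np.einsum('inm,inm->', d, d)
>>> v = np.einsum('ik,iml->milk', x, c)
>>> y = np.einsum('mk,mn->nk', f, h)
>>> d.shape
(2, 17, 11)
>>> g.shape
(5, 17)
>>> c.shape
(7, 23, 7)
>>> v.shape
(23, 7, 7, 5)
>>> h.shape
(5, 7)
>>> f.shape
(5, 5)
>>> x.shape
(7, 5)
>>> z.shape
(7, 17)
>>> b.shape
()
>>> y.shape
(7, 5)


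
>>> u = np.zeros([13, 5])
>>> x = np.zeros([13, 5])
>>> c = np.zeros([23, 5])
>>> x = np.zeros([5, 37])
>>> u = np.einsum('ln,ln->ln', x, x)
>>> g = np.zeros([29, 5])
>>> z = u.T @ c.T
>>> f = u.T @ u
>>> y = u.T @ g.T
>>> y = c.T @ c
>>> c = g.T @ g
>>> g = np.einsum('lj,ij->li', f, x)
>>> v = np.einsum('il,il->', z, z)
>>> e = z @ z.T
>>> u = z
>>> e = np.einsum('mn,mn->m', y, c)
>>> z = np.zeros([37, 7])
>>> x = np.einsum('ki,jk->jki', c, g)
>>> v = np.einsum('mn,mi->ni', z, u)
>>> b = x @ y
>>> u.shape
(37, 23)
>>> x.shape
(37, 5, 5)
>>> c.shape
(5, 5)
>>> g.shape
(37, 5)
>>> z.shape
(37, 7)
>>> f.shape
(37, 37)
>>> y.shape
(5, 5)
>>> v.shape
(7, 23)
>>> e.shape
(5,)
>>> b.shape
(37, 5, 5)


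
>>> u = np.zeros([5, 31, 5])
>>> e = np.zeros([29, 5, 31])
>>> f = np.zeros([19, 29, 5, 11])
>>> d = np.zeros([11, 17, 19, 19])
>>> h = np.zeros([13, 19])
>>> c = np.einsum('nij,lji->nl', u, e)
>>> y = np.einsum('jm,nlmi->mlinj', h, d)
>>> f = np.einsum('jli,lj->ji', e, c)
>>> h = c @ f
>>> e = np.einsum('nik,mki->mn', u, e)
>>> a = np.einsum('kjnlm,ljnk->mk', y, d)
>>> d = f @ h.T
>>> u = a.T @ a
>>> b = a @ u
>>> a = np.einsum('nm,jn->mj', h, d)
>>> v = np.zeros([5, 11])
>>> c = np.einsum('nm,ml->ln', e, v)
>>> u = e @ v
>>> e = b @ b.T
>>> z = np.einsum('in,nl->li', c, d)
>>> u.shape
(29, 11)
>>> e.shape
(13, 13)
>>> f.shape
(29, 31)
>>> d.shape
(29, 5)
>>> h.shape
(5, 31)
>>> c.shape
(11, 29)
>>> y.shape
(19, 17, 19, 11, 13)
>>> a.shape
(31, 29)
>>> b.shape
(13, 19)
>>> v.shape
(5, 11)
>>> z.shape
(5, 11)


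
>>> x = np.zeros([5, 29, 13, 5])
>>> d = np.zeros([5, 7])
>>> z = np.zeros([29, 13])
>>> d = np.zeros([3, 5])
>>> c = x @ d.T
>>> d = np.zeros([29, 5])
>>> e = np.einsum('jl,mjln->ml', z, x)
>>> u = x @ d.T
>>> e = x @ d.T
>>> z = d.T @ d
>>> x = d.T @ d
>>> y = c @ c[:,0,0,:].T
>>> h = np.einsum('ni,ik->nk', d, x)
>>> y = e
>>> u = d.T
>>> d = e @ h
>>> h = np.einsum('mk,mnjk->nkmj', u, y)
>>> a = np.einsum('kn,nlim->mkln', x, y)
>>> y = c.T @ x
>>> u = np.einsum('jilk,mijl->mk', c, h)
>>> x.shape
(5, 5)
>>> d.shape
(5, 29, 13, 5)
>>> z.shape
(5, 5)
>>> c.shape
(5, 29, 13, 3)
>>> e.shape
(5, 29, 13, 29)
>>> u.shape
(29, 3)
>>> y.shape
(3, 13, 29, 5)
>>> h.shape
(29, 29, 5, 13)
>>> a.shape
(29, 5, 29, 5)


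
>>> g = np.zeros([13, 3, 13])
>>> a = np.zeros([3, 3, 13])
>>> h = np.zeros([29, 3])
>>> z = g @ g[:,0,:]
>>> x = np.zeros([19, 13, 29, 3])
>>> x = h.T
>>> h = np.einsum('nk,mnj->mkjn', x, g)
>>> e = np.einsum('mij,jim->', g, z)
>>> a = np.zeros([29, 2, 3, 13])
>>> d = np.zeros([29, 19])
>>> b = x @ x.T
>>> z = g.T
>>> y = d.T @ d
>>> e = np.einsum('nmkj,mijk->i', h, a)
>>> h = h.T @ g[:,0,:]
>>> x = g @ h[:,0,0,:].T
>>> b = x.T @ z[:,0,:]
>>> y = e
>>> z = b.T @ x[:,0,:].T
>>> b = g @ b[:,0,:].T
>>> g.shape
(13, 3, 13)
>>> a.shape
(29, 2, 3, 13)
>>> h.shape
(3, 13, 29, 13)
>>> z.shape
(13, 3, 13)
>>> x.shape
(13, 3, 3)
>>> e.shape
(2,)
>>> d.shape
(29, 19)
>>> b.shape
(13, 3, 3)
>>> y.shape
(2,)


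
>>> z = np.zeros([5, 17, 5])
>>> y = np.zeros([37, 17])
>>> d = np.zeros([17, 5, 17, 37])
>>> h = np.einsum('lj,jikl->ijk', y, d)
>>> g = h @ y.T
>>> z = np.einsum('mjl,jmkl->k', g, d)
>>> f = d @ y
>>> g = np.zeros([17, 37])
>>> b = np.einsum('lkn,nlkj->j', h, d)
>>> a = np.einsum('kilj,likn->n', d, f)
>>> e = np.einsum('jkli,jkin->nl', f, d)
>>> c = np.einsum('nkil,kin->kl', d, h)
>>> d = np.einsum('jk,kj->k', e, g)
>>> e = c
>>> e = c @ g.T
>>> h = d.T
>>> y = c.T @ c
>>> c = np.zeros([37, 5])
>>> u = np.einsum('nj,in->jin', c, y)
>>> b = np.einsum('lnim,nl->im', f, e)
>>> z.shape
(17,)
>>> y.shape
(37, 37)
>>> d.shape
(17,)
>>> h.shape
(17,)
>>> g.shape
(17, 37)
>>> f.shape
(17, 5, 17, 17)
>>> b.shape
(17, 17)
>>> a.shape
(17,)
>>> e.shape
(5, 17)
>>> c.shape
(37, 5)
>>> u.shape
(5, 37, 37)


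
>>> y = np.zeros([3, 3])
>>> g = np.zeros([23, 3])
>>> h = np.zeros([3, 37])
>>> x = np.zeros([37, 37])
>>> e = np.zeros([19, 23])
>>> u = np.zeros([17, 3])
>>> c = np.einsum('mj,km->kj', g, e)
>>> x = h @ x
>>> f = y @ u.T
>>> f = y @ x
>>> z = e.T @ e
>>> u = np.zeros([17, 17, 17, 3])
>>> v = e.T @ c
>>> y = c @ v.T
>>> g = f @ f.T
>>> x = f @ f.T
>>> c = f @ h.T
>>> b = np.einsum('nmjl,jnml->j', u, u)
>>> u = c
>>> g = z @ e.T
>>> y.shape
(19, 23)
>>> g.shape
(23, 19)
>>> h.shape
(3, 37)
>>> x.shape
(3, 3)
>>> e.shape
(19, 23)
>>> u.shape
(3, 3)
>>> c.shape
(3, 3)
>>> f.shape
(3, 37)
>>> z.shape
(23, 23)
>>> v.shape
(23, 3)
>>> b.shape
(17,)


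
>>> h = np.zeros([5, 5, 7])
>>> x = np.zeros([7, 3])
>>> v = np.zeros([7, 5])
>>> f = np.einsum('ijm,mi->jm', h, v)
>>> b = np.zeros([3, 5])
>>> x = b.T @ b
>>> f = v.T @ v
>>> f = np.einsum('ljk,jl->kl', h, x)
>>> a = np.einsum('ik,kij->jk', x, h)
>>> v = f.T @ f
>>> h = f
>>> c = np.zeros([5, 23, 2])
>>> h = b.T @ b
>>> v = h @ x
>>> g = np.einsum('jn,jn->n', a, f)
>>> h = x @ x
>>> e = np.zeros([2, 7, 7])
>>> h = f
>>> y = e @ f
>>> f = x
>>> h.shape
(7, 5)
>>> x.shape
(5, 5)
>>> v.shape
(5, 5)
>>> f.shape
(5, 5)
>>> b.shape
(3, 5)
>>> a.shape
(7, 5)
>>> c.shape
(5, 23, 2)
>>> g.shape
(5,)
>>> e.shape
(2, 7, 7)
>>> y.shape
(2, 7, 5)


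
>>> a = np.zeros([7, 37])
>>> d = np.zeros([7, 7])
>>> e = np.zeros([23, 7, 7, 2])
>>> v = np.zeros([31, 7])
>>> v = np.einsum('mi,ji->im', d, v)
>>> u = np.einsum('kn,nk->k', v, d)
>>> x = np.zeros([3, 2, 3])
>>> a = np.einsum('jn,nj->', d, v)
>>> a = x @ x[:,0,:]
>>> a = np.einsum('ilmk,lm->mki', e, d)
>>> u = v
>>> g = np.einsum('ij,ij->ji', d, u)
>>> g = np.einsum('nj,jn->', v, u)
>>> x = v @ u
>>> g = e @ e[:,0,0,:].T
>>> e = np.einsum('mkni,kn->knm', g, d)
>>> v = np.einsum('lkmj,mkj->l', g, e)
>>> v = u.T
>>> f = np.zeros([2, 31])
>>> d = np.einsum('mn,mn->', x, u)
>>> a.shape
(7, 2, 23)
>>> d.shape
()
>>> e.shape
(7, 7, 23)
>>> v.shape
(7, 7)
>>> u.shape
(7, 7)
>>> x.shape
(7, 7)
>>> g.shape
(23, 7, 7, 23)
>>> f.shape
(2, 31)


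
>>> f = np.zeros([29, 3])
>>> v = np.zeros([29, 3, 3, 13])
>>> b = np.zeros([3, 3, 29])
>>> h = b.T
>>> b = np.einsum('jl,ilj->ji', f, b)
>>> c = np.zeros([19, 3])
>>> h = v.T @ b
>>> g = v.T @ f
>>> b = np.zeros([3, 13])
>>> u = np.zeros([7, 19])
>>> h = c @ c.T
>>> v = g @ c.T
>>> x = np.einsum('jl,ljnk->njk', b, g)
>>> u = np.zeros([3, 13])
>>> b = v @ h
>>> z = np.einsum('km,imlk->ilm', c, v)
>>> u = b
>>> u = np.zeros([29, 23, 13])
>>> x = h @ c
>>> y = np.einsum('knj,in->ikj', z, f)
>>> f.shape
(29, 3)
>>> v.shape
(13, 3, 3, 19)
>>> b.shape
(13, 3, 3, 19)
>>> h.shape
(19, 19)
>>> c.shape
(19, 3)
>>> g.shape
(13, 3, 3, 3)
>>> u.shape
(29, 23, 13)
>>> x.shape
(19, 3)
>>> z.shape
(13, 3, 3)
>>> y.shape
(29, 13, 3)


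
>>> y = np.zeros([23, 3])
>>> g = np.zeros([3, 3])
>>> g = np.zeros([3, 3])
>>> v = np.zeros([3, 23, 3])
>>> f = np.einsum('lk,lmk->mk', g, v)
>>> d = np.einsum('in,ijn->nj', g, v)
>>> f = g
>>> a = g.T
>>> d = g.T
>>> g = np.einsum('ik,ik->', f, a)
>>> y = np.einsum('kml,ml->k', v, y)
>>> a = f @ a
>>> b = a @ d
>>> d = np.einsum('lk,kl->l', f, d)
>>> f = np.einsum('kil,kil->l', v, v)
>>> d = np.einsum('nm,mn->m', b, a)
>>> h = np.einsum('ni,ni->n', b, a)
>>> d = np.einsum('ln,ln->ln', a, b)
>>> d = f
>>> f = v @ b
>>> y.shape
(3,)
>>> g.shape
()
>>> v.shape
(3, 23, 3)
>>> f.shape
(3, 23, 3)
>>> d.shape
(3,)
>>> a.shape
(3, 3)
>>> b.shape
(3, 3)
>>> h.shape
(3,)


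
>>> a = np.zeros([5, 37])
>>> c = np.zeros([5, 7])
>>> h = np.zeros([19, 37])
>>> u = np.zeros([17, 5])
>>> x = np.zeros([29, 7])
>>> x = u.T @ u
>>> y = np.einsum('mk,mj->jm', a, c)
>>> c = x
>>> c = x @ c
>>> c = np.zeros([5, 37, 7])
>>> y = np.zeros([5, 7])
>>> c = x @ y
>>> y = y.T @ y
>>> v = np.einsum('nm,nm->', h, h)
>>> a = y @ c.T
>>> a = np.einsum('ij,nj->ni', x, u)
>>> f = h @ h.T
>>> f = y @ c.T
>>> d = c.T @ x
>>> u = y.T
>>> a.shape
(17, 5)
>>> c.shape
(5, 7)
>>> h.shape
(19, 37)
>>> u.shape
(7, 7)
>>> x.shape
(5, 5)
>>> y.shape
(7, 7)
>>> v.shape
()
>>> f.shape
(7, 5)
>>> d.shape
(7, 5)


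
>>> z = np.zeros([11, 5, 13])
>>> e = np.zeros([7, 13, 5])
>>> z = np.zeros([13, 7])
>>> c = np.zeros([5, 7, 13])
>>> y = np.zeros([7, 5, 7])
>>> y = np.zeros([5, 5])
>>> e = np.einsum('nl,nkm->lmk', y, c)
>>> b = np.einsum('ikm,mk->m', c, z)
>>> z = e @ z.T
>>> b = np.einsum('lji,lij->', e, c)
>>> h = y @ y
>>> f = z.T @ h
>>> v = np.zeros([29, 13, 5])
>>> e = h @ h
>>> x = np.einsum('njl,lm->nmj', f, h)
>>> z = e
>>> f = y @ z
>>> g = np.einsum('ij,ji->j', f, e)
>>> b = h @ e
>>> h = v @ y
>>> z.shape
(5, 5)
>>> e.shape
(5, 5)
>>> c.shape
(5, 7, 13)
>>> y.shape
(5, 5)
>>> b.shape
(5, 5)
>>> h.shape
(29, 13, 5)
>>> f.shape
(5, 5)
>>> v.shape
(29, 13, 5)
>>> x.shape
(13, 5, 13)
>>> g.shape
(5,)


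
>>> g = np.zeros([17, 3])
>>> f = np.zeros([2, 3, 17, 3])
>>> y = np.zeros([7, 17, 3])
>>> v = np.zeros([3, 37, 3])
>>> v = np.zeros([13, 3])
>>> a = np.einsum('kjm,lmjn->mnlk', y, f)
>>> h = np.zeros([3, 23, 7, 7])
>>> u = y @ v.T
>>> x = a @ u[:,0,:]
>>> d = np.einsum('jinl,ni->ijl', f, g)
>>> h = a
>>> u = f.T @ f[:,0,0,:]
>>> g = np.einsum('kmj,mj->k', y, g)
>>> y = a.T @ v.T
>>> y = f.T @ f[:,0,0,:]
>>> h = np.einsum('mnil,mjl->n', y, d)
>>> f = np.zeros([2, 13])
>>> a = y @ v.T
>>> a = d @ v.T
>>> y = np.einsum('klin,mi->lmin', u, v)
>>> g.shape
(7,)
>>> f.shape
(2, 13)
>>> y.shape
(17, 13, 3, 3)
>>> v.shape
(13, 3)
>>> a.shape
(3, 2, 13)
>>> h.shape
(17,)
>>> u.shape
(3, 17, 3, 3)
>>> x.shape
(3, 3, 2, 13)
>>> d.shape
(3, 2, 3)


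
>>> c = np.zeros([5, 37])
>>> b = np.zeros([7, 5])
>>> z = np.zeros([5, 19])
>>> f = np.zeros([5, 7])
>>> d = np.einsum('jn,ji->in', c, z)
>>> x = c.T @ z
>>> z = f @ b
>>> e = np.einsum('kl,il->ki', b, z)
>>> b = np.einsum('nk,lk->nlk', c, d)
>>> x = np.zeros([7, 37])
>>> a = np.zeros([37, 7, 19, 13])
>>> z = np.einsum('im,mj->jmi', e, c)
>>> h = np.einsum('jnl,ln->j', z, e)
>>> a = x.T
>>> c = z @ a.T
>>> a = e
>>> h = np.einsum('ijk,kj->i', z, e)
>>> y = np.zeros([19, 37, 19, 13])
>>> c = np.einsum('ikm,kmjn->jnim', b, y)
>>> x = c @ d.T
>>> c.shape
(19, 13, 5, 37)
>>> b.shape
(5, 19, 37)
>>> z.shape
(37, 5, 7)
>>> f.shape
(5, 7)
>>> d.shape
(19, 37)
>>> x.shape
(19, 13, 5, 19)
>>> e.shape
(7, 5)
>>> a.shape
(7, 5)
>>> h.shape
(37,)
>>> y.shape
(19, 37, 19, 13)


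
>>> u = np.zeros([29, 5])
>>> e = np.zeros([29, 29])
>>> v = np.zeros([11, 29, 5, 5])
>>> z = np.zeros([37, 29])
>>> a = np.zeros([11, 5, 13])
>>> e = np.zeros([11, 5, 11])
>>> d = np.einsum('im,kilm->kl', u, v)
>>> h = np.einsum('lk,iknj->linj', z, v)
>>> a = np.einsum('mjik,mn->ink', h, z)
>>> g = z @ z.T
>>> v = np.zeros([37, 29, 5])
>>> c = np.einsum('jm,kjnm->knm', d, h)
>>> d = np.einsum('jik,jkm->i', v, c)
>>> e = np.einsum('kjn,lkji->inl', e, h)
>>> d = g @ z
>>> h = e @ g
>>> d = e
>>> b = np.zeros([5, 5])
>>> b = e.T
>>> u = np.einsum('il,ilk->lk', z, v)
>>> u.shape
(29, 5)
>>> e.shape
(5, 11, 37)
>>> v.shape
(37, 29, 5)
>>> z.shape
(37, 29)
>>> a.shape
(5, 29, 5)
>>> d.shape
(5, 11, 37)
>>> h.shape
(5, 11, 37)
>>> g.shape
(37, 37)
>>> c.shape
(37, 5, 5)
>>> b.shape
(37, 11, 5)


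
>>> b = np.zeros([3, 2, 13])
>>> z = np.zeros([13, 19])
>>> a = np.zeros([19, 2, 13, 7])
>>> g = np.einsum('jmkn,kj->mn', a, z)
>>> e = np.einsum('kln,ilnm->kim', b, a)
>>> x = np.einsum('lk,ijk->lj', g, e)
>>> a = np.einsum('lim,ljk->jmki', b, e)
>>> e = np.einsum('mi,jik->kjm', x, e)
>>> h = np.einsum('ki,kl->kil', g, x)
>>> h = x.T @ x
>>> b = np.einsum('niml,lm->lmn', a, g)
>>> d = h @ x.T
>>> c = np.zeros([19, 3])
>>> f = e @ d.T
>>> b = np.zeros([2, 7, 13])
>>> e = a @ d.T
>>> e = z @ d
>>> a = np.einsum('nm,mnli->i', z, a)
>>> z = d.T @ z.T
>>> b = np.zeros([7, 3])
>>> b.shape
(7, 3)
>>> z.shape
(2, 13)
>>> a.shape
(2,)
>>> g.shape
(2, 7)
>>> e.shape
(13, 2)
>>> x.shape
(2, 19)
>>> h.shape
(19, 19)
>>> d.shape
(19, 2)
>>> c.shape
(19, 3)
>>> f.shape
(7, 3, 19)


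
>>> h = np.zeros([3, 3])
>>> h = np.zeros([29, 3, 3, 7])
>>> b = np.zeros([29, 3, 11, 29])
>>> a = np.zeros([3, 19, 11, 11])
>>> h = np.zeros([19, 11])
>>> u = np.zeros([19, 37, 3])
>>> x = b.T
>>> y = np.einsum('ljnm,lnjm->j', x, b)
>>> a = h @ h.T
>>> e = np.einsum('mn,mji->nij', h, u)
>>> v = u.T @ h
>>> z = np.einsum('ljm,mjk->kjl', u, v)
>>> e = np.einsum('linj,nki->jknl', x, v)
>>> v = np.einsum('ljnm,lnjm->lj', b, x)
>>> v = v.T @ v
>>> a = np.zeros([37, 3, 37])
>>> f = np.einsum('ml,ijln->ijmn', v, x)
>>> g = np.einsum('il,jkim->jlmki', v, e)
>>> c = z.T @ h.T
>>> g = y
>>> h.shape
(19, 11)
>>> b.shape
(29, 3, 11, 29)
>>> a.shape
(37, 3, 37)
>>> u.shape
(19, 37, 3)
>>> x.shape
(29, 11, 3, 29)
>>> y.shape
(11,)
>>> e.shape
(29, 37, 3, 29)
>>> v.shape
(3, 3)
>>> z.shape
(11, 37, 19)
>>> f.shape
(29, 11, 3, 29)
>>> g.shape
(11,)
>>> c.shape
(19, 37, 19)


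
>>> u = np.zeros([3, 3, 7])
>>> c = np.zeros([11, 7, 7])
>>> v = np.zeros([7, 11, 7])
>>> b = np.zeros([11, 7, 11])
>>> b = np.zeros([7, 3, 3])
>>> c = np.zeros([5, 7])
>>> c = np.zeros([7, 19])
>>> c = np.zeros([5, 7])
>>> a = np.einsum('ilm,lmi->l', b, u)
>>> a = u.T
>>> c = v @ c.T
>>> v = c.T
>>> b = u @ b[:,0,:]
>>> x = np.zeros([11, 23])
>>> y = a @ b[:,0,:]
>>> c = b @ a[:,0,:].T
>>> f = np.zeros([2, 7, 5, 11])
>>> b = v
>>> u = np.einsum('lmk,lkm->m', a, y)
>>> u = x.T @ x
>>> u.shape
(23, 23)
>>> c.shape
(3, 3, 7)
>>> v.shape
(5, 11, 7)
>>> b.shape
(5, 11, 7)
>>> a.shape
(7, 3, 3)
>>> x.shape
(11, 23)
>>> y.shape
(7, 3, 3)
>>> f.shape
(2, 7, 5, 11)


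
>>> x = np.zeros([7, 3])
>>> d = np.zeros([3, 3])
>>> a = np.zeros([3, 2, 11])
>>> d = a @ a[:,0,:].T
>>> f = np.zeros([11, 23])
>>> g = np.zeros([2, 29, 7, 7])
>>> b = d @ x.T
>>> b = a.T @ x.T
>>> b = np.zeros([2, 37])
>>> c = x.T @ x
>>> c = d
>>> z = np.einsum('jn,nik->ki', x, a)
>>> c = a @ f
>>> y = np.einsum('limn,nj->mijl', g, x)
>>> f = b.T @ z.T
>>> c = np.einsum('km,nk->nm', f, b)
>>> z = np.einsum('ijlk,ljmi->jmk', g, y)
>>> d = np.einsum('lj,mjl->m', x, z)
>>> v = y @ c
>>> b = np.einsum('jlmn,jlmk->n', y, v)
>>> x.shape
(7, 3)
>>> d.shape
(29,)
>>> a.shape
(3, 2, 11)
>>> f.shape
(37, 11)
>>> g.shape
(2, 29, 7, 7)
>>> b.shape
(2,)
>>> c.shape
(2, 11)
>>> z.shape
(29, 3, 7)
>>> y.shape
(7, 29, 3, 2)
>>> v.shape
(7, 29, 3, 11)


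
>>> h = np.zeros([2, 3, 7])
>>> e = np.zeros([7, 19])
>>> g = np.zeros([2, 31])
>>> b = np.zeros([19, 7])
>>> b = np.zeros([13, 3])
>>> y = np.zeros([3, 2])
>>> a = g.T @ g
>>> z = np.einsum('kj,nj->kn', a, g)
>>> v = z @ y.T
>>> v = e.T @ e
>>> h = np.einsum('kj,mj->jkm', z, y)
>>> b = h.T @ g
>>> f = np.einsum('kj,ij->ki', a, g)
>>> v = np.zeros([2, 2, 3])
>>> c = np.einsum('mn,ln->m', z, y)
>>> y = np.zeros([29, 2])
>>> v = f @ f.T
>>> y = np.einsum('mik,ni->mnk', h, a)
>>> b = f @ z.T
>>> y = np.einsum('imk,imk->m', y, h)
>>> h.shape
(2, 31, 3)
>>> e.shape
(7, 19)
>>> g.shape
(2, 31)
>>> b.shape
(31, 31)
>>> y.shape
(31,)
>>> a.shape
(31, 31)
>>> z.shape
(31, 2)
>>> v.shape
(31, 31)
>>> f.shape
(31, 2)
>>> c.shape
(31,)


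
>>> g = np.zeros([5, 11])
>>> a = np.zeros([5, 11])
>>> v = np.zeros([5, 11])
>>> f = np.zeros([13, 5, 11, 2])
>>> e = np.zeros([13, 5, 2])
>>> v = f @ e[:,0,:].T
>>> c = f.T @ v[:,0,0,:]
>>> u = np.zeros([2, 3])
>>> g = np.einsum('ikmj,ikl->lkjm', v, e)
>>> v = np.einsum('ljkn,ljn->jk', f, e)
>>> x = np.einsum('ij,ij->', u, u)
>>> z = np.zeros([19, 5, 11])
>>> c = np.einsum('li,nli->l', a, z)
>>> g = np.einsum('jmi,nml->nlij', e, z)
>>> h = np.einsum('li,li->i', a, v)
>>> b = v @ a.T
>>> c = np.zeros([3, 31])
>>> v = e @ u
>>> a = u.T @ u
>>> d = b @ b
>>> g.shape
(19, 11, 2, 13)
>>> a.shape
(3, 3)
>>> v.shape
(13, 5, 3)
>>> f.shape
(13, 5, 11, 2)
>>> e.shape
(13, 5, 2)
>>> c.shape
(3, 31)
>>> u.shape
(2, 3)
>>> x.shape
()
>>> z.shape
(19, 5, 11)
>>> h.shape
(11,)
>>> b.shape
(5, 5)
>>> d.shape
(5, 5)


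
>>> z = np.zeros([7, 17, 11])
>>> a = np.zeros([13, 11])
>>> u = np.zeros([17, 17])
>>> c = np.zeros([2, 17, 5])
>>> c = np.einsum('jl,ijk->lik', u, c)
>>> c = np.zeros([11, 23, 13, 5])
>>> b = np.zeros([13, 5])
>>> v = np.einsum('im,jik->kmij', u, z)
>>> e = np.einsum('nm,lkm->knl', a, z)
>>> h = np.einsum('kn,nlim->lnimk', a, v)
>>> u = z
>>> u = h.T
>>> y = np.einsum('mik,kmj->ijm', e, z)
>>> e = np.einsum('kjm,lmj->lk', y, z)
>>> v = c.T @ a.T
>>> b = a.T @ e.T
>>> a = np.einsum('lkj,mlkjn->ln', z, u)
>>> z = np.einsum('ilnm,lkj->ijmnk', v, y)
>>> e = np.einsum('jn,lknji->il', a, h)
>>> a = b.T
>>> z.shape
(5, 17, 13, 23, 11)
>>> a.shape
(7, 11)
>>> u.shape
(13, 7, 17, 11, 17)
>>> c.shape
(11, 23, 13, 5)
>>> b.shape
(11, 7)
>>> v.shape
(5, 13, 23, 13)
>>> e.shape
(13, 17)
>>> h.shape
(17, 11, 17, 7, 13)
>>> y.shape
(13, 11, 17)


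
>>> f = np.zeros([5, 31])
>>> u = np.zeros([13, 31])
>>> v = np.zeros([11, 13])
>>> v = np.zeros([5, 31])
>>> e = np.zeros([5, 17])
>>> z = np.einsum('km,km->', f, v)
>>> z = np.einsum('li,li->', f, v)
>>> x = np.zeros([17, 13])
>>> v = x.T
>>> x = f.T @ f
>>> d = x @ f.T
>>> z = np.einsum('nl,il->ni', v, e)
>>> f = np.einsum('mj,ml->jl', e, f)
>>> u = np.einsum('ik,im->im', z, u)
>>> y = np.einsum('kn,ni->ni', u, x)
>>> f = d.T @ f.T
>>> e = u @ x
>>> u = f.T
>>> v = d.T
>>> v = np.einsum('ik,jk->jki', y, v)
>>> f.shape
(5, 17)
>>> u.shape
(17, 5)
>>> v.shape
(5, 31, 31)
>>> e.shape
(13, 31)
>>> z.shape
(13, 5)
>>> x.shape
(31, 31)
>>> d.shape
(31, 5)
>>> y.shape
(31, 31)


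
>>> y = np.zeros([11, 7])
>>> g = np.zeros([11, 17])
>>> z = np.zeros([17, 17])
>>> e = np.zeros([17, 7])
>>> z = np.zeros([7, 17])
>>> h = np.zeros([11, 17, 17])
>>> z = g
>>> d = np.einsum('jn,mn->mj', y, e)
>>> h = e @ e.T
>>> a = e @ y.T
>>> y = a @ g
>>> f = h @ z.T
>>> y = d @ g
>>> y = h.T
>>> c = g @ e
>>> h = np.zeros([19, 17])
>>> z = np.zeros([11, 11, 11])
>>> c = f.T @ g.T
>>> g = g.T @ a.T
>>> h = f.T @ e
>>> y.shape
(17, 17)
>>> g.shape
(17, 17)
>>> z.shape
(11, 11, 11)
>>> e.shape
(17, 7)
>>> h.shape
(11, 7)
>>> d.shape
(17, 11)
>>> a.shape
(17, 11)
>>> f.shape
(17, 11)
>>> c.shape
(11, 11)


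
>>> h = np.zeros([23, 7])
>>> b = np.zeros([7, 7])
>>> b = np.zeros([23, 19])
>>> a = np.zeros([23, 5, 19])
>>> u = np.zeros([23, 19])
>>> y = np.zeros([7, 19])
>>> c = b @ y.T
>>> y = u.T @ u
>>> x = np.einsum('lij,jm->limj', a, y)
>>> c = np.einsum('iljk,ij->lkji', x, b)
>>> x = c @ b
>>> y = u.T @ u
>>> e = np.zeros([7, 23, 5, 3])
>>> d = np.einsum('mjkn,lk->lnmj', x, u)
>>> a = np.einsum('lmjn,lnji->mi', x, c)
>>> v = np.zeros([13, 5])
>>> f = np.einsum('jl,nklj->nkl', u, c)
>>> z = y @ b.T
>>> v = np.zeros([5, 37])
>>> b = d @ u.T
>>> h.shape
(23, 7)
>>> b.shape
(23, 19, 5, 23)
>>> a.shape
(19, 23)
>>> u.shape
(23, 19)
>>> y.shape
(19, 19)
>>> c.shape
(5, 19, 19, 23)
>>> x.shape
(5, 19, 19, 19)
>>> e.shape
(7, 23, 5, 3)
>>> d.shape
(23, 19, 5, 19)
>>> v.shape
(5, 37)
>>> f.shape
(5, 19, 19)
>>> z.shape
(19, 23)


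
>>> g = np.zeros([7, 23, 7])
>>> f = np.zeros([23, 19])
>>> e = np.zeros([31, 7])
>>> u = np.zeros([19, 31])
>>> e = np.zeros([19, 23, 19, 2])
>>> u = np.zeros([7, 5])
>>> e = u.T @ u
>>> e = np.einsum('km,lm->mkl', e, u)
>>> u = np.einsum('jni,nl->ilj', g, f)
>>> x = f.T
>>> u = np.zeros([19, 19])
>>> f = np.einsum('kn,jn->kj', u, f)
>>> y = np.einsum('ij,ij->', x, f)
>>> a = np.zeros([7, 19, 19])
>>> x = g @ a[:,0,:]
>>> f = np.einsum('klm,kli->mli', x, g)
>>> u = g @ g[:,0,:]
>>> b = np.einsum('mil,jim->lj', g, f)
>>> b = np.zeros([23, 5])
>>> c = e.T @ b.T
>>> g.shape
(7, 23, 7)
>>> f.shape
(19, 23, 7)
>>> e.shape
(5, 5, 7)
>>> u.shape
(7, 23, 7)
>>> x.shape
(7, 23, 19)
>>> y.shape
()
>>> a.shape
(7, 19, 19)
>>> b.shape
(23, 5)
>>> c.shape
(7, 5, 23)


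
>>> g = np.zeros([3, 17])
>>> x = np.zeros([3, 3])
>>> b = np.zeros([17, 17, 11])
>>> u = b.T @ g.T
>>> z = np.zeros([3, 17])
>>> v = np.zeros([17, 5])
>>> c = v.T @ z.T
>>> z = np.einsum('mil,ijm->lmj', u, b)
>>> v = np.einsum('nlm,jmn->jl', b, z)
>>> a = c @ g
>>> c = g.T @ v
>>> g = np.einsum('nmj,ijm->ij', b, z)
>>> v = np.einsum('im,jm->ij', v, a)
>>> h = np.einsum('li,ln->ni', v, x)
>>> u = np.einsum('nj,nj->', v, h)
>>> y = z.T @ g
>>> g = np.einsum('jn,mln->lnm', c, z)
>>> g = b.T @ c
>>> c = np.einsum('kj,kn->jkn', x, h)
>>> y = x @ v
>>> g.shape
(11, 17, 17)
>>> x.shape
(3, 3)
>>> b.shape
(17, 17, 11)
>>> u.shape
()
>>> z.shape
(3, 11, 17)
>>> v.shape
(3, 5)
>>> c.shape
(3, 3, 5)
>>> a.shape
(5, 17)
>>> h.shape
(3, 5)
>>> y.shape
(3, 5)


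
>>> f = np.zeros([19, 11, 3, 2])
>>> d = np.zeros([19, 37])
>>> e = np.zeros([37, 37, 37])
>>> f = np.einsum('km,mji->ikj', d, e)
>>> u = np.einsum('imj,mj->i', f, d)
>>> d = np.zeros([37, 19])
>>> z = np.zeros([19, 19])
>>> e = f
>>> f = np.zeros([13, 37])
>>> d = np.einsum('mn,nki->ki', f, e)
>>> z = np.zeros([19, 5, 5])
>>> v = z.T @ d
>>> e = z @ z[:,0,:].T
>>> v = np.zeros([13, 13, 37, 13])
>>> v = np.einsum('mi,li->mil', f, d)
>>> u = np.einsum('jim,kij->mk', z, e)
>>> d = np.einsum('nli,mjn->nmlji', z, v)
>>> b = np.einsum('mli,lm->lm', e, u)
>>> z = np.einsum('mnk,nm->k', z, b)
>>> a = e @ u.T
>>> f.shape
(13, 37)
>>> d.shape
(19, 13, 5, 37, 5)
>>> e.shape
(19, 5, 19)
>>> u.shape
(5, 19)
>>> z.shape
(5,)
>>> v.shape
(13, 37, 19)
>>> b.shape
(5, 19)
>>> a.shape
(19, 5, 5)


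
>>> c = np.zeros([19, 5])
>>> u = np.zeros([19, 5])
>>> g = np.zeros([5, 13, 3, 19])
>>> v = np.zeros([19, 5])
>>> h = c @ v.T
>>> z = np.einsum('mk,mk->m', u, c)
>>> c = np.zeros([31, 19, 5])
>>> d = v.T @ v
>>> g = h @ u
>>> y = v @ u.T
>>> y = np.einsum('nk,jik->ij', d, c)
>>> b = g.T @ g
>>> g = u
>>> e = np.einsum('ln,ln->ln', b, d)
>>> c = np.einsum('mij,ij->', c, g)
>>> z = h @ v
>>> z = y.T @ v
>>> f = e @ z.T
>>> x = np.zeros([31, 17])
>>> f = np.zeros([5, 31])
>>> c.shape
()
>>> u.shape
(19, 5)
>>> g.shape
(19, 5)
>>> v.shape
(19, 5)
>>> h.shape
(19, 19)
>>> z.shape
(31, 5)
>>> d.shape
(5, 5)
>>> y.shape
(19, 31)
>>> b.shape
(5, 5)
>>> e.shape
(5, 5)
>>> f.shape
(5, 31)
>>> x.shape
(31, 17)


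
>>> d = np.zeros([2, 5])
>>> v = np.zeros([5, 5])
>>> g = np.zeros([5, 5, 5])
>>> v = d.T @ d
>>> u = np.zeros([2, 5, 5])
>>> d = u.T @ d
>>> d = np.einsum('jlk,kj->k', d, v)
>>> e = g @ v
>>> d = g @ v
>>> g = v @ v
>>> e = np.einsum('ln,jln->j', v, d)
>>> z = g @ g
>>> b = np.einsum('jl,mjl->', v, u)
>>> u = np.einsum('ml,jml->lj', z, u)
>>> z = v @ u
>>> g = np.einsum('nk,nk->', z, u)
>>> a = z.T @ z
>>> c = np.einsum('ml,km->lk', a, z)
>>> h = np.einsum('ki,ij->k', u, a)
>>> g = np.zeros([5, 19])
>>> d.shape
(5, 5, 5)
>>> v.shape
(5, 5)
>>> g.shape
(5, 19)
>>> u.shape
(5, 2)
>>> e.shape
(5,)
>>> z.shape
(5, 2)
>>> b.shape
()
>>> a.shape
(2, 2)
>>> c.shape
(2, 5)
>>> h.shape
(5,)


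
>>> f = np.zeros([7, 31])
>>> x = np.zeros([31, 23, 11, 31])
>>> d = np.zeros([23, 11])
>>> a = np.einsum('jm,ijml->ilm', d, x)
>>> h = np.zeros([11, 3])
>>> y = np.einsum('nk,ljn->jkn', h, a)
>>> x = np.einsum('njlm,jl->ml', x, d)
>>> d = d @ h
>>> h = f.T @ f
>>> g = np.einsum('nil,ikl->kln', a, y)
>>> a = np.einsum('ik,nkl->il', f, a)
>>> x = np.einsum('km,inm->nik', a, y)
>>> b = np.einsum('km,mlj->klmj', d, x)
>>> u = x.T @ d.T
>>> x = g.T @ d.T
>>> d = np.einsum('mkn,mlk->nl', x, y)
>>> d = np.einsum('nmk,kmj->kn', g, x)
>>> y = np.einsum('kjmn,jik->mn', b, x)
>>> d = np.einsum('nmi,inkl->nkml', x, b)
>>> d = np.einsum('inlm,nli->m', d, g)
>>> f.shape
(7, 31)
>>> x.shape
(31, 11, 23)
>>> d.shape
(7,)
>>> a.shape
(7, 11)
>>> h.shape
(31, 31)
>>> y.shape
(3, 7)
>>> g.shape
(3, 11, 31)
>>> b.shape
(23, 31, 3, 7)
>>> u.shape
(7, 31, 23)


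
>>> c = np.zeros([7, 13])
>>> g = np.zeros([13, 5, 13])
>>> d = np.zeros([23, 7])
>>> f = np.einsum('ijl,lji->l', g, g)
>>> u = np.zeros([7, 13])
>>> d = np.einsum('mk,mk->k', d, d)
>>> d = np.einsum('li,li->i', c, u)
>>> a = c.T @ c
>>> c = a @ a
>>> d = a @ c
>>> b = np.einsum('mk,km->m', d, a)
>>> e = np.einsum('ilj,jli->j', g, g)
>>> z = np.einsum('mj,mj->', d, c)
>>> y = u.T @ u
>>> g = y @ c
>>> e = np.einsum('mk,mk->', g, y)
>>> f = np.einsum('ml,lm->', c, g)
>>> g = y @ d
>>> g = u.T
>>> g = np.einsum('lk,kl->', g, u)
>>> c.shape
(13, 13)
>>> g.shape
()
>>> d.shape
(13, 13)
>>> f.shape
()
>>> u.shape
(7, 13)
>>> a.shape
(13, 13)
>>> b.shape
(13,)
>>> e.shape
()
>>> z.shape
()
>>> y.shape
(13, 13)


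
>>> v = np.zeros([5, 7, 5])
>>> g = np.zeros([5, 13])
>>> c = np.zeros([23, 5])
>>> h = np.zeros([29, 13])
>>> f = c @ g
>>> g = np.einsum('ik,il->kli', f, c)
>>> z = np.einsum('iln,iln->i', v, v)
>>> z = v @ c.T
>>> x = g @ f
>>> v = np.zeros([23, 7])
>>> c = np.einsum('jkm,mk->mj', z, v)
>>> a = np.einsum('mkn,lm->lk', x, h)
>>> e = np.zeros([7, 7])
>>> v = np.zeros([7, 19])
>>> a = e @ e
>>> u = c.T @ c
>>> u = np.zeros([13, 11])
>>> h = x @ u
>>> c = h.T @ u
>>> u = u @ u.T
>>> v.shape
(7, 19)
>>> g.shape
(13, 5, 23)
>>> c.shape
(11, 5, 11)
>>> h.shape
(13, 5, 11)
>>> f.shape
(23, 13)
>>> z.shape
(5, 7, 23)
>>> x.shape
(13, 5, 13)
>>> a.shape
(7, 7)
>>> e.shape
(7, 7)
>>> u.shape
(13, 13)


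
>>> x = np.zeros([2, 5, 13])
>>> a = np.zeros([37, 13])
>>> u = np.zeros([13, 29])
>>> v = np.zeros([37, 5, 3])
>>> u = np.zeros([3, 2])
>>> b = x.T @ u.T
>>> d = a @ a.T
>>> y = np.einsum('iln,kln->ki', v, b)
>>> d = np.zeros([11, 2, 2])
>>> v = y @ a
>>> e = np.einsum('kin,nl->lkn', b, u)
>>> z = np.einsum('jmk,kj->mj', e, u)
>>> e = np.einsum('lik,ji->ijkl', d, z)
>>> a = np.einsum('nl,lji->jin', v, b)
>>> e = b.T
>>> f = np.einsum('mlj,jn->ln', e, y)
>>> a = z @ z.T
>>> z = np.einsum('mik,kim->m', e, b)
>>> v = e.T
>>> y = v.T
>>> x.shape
(2, 5, 13)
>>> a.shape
(13, 13)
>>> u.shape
(3, 2)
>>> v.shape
(13, 5, 3)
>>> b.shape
(13, 5, 3)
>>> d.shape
(11, 2, 2)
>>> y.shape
(3, 5, 13)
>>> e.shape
(3, 5, 13)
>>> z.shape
(3,)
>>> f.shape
(5, 37)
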